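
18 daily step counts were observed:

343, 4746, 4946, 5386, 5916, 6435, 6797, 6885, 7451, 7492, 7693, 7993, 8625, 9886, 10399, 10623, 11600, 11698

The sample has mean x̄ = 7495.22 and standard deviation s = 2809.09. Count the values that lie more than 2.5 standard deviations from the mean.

1

Cutoffs: x̄ ± 2.5s = [472.495, 14517.945].
Outside the cutoffs: 343.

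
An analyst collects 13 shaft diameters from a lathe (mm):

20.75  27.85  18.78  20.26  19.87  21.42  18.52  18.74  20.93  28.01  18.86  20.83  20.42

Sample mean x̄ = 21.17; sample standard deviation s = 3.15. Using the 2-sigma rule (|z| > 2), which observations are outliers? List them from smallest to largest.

Cutoffs at x̄ ± 2s: 21.17 ± 2·3.15 = [14.87, 27.47].
27.85: z = 2.12, |z| > 2 → outlier.
28.01: z = 2.17, |z| > 2 → outlier.
Every other value lies within [14.87, 27.47].

27.85, 28.01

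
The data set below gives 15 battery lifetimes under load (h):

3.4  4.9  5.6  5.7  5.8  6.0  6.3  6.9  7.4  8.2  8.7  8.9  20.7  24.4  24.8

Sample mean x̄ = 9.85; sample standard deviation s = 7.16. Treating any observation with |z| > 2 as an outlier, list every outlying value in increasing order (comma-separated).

24.4, 24.8

Cutoffs at x̄ ± 2s: 9.85 ± 2·7.16 = [-4.47, 24.17].
24.4: z = 2.03, |z| > 2 → outlier.
24.8: z = 2.09, |z| > 2 → outlier.
Every other value lies within [-4.47, 24.17].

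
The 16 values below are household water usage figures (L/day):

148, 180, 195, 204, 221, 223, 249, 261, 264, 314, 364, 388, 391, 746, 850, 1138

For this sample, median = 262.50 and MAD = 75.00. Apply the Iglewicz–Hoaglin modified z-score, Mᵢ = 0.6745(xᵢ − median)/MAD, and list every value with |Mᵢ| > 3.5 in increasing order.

746, 850, 1138

|Mᵢ| > 3.5 ⇔ |xᵢ − 262.50| > 3.5·75.00/0.6745 = 389.18.
So outliers lie outside [-126.68, 651.68].
746: M = 4.35 → outlier.
850: M = 5.28 → outlier.
1138: M = 7.87 → outlier.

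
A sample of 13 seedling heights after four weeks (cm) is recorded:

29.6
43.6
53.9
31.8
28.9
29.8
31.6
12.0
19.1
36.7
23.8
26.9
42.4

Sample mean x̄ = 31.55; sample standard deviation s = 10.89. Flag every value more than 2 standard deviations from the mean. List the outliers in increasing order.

53.9

Cutoffs at x̄ ± 2s: 31.55 ± 2·10.89 = [9.77, 53.33].
53.9: z = 2.05, |z| > 2 → outlier.
Every other value lies within [9.77, 53.33].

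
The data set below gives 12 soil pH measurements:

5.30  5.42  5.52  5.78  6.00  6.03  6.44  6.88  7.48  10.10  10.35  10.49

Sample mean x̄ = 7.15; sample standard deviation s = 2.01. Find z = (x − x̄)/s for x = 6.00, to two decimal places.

z = (6.00 − 7.15) / 2.01 = -0.57.

-0.57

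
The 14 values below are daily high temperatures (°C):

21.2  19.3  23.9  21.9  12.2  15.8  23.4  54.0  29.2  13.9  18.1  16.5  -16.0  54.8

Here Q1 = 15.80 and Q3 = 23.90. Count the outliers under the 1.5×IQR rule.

IQR = 8.10; fences at 15.80 − 12.15 = 3.65 and 23.90 + 12.15 = 36.05.
Outside the cutoffs: -16.0, 54.0, 54.8.

3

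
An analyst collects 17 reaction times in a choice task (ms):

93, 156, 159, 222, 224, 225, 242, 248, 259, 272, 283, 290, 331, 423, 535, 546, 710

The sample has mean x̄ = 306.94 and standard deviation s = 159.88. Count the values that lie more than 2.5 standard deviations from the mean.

1

Cutoffs: x̄ ± 2.5s = [-92.76, 706.64].
Outside the cutoffs: 710.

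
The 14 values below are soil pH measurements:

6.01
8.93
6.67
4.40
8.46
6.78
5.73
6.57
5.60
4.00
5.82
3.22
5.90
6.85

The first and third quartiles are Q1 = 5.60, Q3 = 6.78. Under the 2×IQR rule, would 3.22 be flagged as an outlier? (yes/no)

yes

IQR = Q3 − Q1 = 6.78 − 5.60 = 1.18.
Lower fence = Q1 − 2·IQR = 5.60 − 2.36 = 3.24.
Upper fence = Q3 + 2·IQR = 6.78 + 2.36 = 9.14.
3.22 lies below the lower fence.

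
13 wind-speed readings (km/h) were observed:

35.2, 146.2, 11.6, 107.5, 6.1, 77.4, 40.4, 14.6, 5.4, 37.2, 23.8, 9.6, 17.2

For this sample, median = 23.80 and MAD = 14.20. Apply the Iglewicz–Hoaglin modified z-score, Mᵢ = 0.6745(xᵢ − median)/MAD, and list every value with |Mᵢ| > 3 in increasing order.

107.5, 146.2

|Mᵢ| > 3 ⇔ |xᵢ − 23.80| > 3·14.20/0.6745 = 63.16.
So outliers lie outside [-39.36, 86.96].
107.5: M = 3.98 → outlier.
146.2: M = 5.81 → outlier.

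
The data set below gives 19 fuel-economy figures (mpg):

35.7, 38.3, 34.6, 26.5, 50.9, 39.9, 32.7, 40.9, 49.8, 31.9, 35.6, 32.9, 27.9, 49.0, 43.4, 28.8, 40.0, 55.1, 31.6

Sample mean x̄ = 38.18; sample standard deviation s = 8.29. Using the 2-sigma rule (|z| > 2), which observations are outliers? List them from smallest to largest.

Cutoffs at x̄ ± 2s: 38.18 ± 2·8.29 = [21.60, 54.76].
55.1: z = 2.04, |z| > 2 → outlier.
Every other value lies within [21.60, 54.76].

55.1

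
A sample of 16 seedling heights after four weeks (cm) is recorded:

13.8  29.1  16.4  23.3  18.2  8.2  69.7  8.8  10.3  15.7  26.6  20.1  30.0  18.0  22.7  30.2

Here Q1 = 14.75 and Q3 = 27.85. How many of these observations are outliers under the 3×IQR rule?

IQR = 13.10; fences at 14.75 − 39.30 = -24.55 and 27.85 + 39.30 = 67.15.
Outside the cutoffs: 69.7.

1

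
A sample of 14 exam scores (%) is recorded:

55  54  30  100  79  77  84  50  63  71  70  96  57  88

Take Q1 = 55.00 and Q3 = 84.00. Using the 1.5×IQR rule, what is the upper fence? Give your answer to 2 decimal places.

127.50

IQR = Q3 − Q1 = 84.00 − 55.00 = 29.00.
Lower fence = Q1 − 1.5·IQR = 55.00 − 43.50 = 11.50.
Upper fence = Q3 + 1.5·IQR = 84.00 + 43.50 = 127.50.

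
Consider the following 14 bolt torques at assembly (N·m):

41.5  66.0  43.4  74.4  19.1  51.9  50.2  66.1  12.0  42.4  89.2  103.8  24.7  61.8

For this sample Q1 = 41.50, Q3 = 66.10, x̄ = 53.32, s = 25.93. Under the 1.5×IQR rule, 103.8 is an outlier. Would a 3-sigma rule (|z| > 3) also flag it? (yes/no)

no

z = (103.8 − 53.32) / 25.93 = 1.95.
|z| = 1.95 ≤ 3.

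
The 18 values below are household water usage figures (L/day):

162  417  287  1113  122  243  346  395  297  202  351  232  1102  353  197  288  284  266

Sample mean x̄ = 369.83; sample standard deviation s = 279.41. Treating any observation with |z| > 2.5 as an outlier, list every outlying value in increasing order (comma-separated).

Cutoffs at x̄ ± 2.5s: 369.83 ± 2.5·279.41 = [-328.695, 1068.355].
1102: z = 2.62, |z| > 2.5 → outlier.
1113: z = 2.66, |z| > 2.5 → outlier.
Every other value lies within [-328.695, 1068.355].

1102, 1113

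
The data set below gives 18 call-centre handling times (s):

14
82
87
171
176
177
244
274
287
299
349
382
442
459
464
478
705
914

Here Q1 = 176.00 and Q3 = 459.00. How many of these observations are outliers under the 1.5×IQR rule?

1

IQR = 283.00; fences at 176.00 − 424.50 = -248.50 and 459.00 + 424.50 = 883.50.
Outside the cutoffs: 914.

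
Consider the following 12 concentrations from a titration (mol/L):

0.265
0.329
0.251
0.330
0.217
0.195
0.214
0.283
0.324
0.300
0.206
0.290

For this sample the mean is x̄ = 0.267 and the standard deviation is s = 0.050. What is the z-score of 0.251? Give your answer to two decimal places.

z = (0.251 − 0.267) / 0.050 = -0.32.

-0.32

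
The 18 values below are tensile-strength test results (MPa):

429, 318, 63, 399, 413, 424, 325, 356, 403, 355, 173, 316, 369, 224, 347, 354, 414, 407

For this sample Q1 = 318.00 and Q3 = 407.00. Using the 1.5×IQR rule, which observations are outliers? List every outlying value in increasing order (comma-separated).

63, 173

IQR = Q3 − Q1 = 407.00 − 318.00 = 89.00.
Lower fence = Q1 − 1.5·IQR = 318.00 − 133.50 = 184.50.
Upper fence = Q3 + 1.5·IQR = 407.00 + 133.50 = 540.50.
63 < 184.50 → outlier.
173 < 184.50 → outlier.
All remaining values lie within [184.50, 540.50].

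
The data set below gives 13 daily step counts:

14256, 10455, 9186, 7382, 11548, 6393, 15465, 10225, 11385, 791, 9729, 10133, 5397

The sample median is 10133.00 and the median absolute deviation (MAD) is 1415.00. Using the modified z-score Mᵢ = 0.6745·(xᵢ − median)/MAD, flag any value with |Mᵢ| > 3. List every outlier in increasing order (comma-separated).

791

|Mᵢ| > 3 ⇔ |xᵢ − 10133.00| > 3·1415.00/0.6745 = 6293.55.
So outliers lie outside [3839.45, 16426.55].
791: M = -4.45 → outlier.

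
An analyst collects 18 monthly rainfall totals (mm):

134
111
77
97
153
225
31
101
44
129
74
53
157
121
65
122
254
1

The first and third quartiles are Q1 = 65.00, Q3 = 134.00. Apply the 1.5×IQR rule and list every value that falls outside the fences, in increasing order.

IQR = Q3 − Q1 = 134.00 − 65.00 = 69.00.
Lower fence = Q1 − 1.5·IQR = 65.00 − 103.50 = -38.50.
Upper fence = Q3 + 1.5·IQR = 134.00 + 103.50 = 237.50.
254 > 237.50 → outlier.
All remaining values lie within [-38.50, 237.50].

254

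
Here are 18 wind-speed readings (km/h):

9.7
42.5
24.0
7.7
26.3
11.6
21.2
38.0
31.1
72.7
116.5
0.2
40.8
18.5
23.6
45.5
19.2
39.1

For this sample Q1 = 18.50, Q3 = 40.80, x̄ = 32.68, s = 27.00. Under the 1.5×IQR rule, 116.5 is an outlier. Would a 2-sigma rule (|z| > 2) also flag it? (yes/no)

yes

z = (116.5 − 32.68) / 27.00 = 3.10.
|z| = 3.10 > 2.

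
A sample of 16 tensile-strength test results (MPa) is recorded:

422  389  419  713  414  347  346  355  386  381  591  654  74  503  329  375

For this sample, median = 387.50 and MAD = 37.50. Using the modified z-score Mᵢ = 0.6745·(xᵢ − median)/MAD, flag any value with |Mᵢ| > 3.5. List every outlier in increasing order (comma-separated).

|Mᵢ| > 3.5 ⇔ |xᵢ − 387.50| > 3.5·37.50/0.6745 = 194.59.
So outliers lie outside [192.91, 582.09].
74: M = -5.64 → outlier.
591: M = 3.66 → outlier.
654: M = 4.79 → outlier.
713: M = 5.85 → outlier.

74, 591, 654, 713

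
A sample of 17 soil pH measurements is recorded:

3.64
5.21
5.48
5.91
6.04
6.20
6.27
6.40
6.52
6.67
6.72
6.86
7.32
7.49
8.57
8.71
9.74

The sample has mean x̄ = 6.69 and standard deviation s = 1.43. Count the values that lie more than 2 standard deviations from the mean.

Cutoffs: x̄ ± 2s = [3.83, 9.55].
Outside the cutoffs: 3.64, 9.74.

2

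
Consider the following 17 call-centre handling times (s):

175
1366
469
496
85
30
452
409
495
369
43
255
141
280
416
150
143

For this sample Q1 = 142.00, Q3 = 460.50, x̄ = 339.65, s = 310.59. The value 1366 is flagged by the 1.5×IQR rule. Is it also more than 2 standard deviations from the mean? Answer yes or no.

yes

z = (1366 − 339.65) / 310.59 = 3.30.
|z| = 3.30 > 2.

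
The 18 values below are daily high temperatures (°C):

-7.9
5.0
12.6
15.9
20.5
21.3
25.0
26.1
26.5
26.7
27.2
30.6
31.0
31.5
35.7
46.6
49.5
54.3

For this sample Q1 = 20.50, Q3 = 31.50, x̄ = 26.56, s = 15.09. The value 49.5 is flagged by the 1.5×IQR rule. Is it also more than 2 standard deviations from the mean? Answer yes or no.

no

z = (49.5 − 26.56) / 15.09 = 1.52.
|z| = 1.52 ≤ 2.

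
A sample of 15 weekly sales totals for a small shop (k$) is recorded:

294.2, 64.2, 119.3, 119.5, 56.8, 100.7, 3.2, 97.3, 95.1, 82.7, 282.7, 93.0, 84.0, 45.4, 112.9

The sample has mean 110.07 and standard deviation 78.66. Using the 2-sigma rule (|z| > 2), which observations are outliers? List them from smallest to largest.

Cutoffs at x̄ ± 2s: 110.07 ± 2·78.66 = [-47.25, 267.39].
282.7: z = 2.19, |z| > 2 → outlier.
294.2: z = 2.34, |z| > 2 → outlier.
Every other value lies within [-47.25, 267.39].

282.7, 294.2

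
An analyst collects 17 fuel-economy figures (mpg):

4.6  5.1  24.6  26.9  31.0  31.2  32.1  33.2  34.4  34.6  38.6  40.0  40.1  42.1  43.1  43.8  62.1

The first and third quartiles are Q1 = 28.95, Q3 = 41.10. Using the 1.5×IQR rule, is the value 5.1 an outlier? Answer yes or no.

yes

IQR = Q3 − Q1 = 41.10 − 28.95 = 12.15.
Lower fence = Q1 − 1.5·IQR = 28.95 − 18.225 = 10.725.
Upper fence = Q3 + 1.5·IQR = 41.10 + 18.225 = 59.325.
5.1 lies below the lower fence.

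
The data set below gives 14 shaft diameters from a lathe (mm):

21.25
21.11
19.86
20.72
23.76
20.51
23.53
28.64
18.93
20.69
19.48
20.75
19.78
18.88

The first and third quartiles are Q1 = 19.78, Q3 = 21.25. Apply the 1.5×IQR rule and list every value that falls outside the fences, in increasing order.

23.53, 23.76, 28.64

IQR = Q3 − Q1 = 21.25 − 19.78 = 1.47.
Lower fence = Q1 − 1.5·IQR = 19.78 − 2.205 = 17.575.
Upper fence = Q3 + 1.5·IQR = 21.25 + 2.205 = 23.455.
23.53 > 23.455 → outlier.
23.76 > 23.455 → outlier.
28.64 > 23.455 → outlier.
All remaining values lie within [17.575, 23.455].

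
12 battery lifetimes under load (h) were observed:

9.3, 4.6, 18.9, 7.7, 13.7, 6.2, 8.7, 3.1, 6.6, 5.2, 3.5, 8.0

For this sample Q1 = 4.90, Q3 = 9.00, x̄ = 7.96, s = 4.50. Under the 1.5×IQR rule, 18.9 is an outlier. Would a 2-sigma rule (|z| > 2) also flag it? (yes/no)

yes

z = (18.9 − 7.96) / 4.50 = 2.43.
|z| = 2.43 > 2.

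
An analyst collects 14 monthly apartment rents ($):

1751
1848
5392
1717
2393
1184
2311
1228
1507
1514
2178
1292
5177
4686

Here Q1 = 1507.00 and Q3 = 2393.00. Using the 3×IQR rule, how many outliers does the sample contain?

2

IQR = 886.00; fences at 1507.00 − 2658.00 = -1151.00 and 2393.00 + 2658.00 = 5051.00.
Outside the cutoffs: 5177, 5392.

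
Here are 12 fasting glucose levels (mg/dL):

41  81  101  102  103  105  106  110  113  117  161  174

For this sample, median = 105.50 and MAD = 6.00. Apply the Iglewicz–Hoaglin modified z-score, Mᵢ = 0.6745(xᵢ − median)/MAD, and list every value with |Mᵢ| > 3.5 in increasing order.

41, 161, 174

|Mᵢ| > 3.5 ⇔ |xᵢ − 105.50| > 3.5·6.00/0.6745 = 31.13.
So outliers lie outside [74.37, 136.63].
41: M = -7.25 → outlier.
161: M = 6.24 → outlier.
174: M = 7.70 → outlier.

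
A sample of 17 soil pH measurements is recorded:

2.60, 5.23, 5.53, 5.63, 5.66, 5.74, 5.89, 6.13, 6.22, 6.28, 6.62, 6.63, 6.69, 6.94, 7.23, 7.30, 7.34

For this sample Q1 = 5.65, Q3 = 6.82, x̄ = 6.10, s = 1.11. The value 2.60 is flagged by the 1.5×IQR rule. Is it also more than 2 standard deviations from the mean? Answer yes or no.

z = (2.60 − 6.10) / 1.11 = -3.15.
|z| = 3.15 > 2.

yes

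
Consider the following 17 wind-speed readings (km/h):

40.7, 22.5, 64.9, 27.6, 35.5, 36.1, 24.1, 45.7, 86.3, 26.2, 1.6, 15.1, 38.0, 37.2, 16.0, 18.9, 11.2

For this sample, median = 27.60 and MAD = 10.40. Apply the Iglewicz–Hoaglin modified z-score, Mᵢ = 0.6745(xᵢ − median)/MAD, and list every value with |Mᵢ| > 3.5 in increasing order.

|Mᵢ| > 3.5 ⇔ |xᵢ − 27.60| > 3.5·10.40/0.6745 = 53.97.
So outliers lie outside [-26.37, 81.57].
86.3: M = 3.81 → outlier.

86.3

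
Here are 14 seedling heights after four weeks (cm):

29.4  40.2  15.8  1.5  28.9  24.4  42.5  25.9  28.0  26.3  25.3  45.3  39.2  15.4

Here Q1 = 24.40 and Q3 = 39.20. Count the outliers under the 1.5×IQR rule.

IQR = 14.80; fences at 24.40 − 22.20 = 2.20 and 39.20 + 22.20 = 61.40.
Outside the cutoffs: 1.5.

1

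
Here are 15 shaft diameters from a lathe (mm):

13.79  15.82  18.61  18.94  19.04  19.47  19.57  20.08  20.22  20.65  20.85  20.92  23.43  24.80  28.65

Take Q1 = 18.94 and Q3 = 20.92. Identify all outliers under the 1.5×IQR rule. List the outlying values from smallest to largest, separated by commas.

13.79, 15.82, 24.80, 28.65

IQR = Q3 − Q1 = 20.92 − 18.94 = 1.98.
Lower fence = Q1 − 1.5·IQR = 18.94 − 2.97 = 15.97.
Upper fence = Q3 + 1.5·IQR = 20.92 + 2.97 = 23.89.
13.79 < 15.97 → outlier.
15.82 < 15.97 → outlier.
24.80 > 23.89 → outlier.
28.65 > 23.89 → outlier.
All remaining values lie within [15.97, 23.89].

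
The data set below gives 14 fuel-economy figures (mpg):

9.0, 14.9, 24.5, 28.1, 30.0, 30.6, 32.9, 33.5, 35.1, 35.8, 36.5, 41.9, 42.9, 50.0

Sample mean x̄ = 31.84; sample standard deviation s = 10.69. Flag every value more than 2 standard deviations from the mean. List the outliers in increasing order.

Cutoffs at x̄ ± 2s: 31.84 ± 2·10.69 = [10.46, 53.22].
9.0: z = -2.14, |z| > 2 → outlier.
Every other value lies within [10.46, 53.22].

9.0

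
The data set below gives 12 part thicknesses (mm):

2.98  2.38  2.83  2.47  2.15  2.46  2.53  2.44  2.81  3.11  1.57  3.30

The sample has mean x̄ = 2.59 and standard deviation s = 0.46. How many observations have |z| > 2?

Cutoffs: x̄ ± 2s = [1.67, 3.51].
Outside the cutoffs: 1.57.

1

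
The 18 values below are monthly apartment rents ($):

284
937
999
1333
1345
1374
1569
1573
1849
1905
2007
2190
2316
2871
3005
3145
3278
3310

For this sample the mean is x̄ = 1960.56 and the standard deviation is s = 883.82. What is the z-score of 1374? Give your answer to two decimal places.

z = (1374 − 1960.56) / 883.82 = -0.66.

-0.66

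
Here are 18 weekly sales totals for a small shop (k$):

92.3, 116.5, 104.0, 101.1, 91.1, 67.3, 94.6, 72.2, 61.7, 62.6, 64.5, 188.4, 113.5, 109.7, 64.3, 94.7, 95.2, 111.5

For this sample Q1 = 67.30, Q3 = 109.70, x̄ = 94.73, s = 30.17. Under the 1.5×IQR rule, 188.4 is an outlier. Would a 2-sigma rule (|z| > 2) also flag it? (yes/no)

z = (188.4 − 94.73) / 30.17 = 3.10.
|z| = 3.10 > 2.

yes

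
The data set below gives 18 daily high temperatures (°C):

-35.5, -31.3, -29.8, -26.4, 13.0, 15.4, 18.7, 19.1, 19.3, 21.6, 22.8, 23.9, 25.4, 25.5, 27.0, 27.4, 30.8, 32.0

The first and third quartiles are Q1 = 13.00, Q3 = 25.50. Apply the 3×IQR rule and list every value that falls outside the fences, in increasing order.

-35.5, -31.3, -29.8, -26.4

IQR = Q3 − Q1 = 25.50 − 13.00 = 12.50.
Lower fence = Q1 − 3·IQR = 13.00 − 37.50 = -24.50.
Upper fence = Q3 + 3·IQR = 25.50 + 37.50 = 63.00.
-35.5 < -24.50 → outlier.
-31.3 < -24.50 → outlier.
-29.8 < -24.50 → outlier.
-26.4 < -24.50 → outlier.
All remaining values lie within [-24.50, 63.00].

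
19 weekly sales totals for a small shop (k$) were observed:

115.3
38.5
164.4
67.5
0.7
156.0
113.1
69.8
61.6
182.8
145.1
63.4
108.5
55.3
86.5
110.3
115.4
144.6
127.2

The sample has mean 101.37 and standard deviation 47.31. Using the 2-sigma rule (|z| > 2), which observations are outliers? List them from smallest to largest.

0.7

Cutoffs at x̄ ± 2s: 101.37 ± 2·47.31 = [6.75, 195.99].
0.7: z = -2.13, |z| > 2 → outlier.
Every other value lies within [6.75, 195.99].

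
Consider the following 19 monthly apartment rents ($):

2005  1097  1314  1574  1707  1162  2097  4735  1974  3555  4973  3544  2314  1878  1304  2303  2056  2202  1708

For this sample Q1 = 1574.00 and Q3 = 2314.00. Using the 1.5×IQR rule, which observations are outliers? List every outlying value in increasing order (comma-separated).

IQR = Q3 − Q1 = 2314.00 − 1574.00 = 740.00.
Lower fence = Q1 − 1.5·IQR = 1574.00 − 1110.00 = 464.00.
Upper fence = Q3 + 1.5·IQR = 2314.00 + 1110.00 = 3424.00.
3544 > 3424.00 → outlier.
3555 > 3424.00 → outlier.
4735 > 3424.00 → outlier.
4973 > 3424.00 → outlier.
All remaining values lie within [464.00, 3424.00].

3544, 3555, 4735, 4973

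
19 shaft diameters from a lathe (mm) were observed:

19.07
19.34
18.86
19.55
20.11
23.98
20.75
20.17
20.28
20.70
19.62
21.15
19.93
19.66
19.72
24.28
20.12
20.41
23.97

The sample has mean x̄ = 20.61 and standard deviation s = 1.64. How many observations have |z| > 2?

Cutoffs: x̄ ± 2s = [17.33, 23.89].
Outside the cutoffs: 23.97, 23.98, 24.28.

3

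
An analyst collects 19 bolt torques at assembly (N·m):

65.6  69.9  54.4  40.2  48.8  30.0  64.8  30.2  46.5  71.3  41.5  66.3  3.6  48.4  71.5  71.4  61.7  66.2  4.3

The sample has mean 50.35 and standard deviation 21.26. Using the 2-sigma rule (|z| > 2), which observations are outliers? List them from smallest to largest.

3.6, 4.3

Cutoffs at x̄ ± 2s: 50.35 ± 2·21.26 = [7.83, 92.87].
3.6: z = -2.20, |z| > 2 → outlier.
4.3: z = -2.17, |z| > 2 → outlier.
Every other value lies within [7.83, 92.87].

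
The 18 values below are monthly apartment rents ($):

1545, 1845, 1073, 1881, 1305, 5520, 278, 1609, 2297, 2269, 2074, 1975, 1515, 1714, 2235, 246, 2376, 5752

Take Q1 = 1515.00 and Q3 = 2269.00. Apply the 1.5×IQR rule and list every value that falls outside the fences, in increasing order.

IQR = Q3 − Q1 = 2269.00 − 1515.00 = 754.00.
Lower fence = Q1 − 1.5·IQR = 1515.00 − 1131.00 = 384.00.
Upper fence = Q3 + 1.5·IQR = 2269.00 + 1131.00 = 3400.00.
246 < 384.00 → outlier.
278 < 384.00 → outlier.
5520 > 3400.00 → outlier.
5752 > 3400.00 → outlier.
All remaining values lie within [384.00, 3400.00].

246, 278, 5520, 5752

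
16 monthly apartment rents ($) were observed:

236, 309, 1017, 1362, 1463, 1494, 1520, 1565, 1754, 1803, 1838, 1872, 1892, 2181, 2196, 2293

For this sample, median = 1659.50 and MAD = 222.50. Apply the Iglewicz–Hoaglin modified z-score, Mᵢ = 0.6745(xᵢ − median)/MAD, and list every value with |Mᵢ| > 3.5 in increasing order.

236, 309

|Mᵢ| > 3.5 ⇔ |xᵢ − 1659.50| > 3.5·222.50/0.6745 = 1154.56.
So outliers lie outside [504.94, 2814.06].
236: M = -4.32 → outlier.
309: M = -4.09 → outlier.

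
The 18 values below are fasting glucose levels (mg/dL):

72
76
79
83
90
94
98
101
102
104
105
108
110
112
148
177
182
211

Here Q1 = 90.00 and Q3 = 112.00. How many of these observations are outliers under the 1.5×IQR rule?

IQR = 22.00; fences at 90.00 − 33.00 = 57.00 and 112.00 + 33.00 = 145.00.
Outside the cutoffs: 148, 177, 182, 211.

4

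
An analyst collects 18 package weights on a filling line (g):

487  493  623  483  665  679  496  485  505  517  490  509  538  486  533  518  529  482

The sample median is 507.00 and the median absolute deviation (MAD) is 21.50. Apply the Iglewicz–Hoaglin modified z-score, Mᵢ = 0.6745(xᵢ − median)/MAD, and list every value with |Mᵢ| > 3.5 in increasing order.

|Mᵢ| > 3.5 ⇔ |xᵢ − 507.00| > 3.5·21.50/0.6745 = 111.56.
So outliers lie outside [395.44, 618.56].
623: M = 3.64 → outlier.
665: M = 4.96 → outlier.
679: M = 5.40 → outlier.

623, 665, 679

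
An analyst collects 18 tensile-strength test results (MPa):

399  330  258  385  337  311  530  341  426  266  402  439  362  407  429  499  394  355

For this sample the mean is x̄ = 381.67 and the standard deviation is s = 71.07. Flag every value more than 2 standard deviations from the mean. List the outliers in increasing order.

530

Cutoffs at x̄ ± 2s: 381.67 ± 2·71.07 = [239.53, 523.81].
530: z = 2.09, |z| > 2 → outlier.
Every other value lies within [239.53, 523.81].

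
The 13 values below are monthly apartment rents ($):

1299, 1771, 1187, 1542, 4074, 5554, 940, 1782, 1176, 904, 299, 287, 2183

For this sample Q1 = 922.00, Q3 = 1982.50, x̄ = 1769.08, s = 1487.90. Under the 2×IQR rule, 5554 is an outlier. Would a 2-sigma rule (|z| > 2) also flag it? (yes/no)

z = (5554 − 1769.08) / 1487.90 = 2.54.
|z| = 2.54 > 2.

yes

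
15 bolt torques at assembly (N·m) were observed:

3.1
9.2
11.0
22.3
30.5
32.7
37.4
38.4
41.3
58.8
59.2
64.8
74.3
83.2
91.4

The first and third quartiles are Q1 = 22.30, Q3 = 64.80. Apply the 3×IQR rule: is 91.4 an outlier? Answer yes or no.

no

IQR = Q3 − Q1 = 64.80 − 22.30 = 42.50.
Lower fence = Q1 − 3·IQR = 22.30 − 127.50 = -105.20.
Upper fence = Q3 + 3·IQR = 64.80 + 127.50 = 192.30.
91.4 lies within [-105.20, 192.30].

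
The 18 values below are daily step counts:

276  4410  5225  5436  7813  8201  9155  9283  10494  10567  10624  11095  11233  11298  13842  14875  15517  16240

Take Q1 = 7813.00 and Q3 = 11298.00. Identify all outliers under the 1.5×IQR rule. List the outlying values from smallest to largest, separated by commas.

IQR = Q3 − Q1 = 11298.00 − 7813.00 = 3485.00.
Lower fence = Q1 − 1.5·IQR = 7813.00 − 5227.50 = 2585.50.
Upper fence = Q3 + 1.5·IQR = 11298.00 + 5227.50 = 16525.50.
276 < 2585.50 → outlier.
All remaining values lie within [2585.50, 16525.50].

276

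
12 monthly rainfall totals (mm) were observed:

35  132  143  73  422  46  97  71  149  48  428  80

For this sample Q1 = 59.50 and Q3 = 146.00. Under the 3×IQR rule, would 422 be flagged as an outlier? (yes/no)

IQR = Q3 − Q1 = 146.00 − 59.50 = 86.50.
Lower fence = Q1 − 3·IQR = 59.50 − 259.50 = -200.00.
Upper fence = Q3 + 3·IQR = 146.00 + 259.50 = 405.50.
422 lies above the upper fence.

yes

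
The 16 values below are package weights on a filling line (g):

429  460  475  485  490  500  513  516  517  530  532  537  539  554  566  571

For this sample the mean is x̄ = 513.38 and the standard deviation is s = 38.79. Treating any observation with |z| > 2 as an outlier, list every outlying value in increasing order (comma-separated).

429

Cutoffs at x̄ ± 2s: 513.38 ± 2·38.79 = [435.80, 590.96].
429: z = -2.18, |z| > 2 → outlier.
Every other value lies within [435.80, 590.96].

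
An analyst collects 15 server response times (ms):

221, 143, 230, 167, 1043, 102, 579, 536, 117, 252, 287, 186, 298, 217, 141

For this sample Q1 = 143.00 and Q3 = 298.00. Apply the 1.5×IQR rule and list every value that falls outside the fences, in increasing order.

IQR = Q3 − Q1 = 298.00 − 143.00 = 155.00.
Lower fence = Q1 − 1.5·IQR = 143.00 − 232.50 = -89.50.
Upper fence = Q3 + 1.5·IQR = 298.00 + 232.50 = 530.50.
536 > 530.50 → outlier.
579 > 530.50 → outlier.
1043 > 530.50 → outlier.
All remaining values lie within [-89.50, 530.50].

536, 579, 1043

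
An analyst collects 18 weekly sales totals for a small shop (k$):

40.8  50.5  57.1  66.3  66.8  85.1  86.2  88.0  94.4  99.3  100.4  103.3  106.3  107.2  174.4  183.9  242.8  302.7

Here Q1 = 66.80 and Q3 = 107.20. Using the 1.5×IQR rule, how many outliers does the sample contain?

IQR = 40.40; fences at 66.80 − 60.60 = 6.20 and 107.20 + 60.60 = 167.80.
Outside the cutoffs: 174.4, 183.9, 242.8, 302.7.

4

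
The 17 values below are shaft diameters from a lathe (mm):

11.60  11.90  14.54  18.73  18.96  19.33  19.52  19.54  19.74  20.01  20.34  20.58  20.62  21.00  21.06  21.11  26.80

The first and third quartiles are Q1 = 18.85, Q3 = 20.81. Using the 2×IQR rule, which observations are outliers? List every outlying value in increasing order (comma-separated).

IQR = Q3 − Q1 = 20.81 − 18.85 = 1.96.
Lower fence = Q1 − 2·IQR = 18.85 − 3.92 = 14.93.
Upper fence = Q3 + 2·IQR = 20.81 + 3.92 = 24.73.
11.60 < 14.93 → outlier.
11.90 < 14.93 → outlier.
14.54 < 14.93 → outlier.
26.80 > 24.73 → outlier.
All remaining values lie within [14.93, 24.73].

11.60, 11.90, 14.54, 26.80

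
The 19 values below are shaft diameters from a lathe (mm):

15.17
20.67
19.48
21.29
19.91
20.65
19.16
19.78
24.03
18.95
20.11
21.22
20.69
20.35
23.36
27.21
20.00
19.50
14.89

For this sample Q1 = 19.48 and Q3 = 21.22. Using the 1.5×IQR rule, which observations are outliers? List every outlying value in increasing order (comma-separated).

IQR = Q3 − Q1 = 21.22 − 19.48 = 1.74.
Lower fence = Q1 − 1.5·IQR = 19.48 − 2.61 = 16.87.
Upper fence = Q3 + 1.5·IQR = 21.22 + 2.61 = 23.83.
14.89 < 16.87 → outlier.
15.17 < 16.87 → outlier.
24.03 > 23.83 → outlier.
27.21 > 23.83 → outlier.
All remaining values lie within [16.87, 23.83].

14.89, 15.17, 24.03, 27.21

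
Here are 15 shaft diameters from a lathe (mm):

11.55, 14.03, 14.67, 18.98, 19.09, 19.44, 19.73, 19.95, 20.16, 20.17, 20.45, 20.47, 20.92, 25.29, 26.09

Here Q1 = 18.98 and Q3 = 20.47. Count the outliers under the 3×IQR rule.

IQR = 1.49; fences at 18.98 − 4.47 = 14.51 and 20.47 + 4.47 = 24.94.
Outside the cutoffs: 11.55, 14.03, 25.29, 26.09.

4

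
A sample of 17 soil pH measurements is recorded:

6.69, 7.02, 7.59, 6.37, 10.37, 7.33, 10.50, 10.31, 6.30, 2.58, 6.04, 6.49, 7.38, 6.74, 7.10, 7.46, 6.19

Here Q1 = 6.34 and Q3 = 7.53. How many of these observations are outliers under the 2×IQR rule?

IQR = 1.19; fences at 6.34 − 2.38 = 3.96 and 7.53 + 2.38 = 9.91.
Outside the cutoffs: 2.58, 10.31, 10.37, 10.50.

4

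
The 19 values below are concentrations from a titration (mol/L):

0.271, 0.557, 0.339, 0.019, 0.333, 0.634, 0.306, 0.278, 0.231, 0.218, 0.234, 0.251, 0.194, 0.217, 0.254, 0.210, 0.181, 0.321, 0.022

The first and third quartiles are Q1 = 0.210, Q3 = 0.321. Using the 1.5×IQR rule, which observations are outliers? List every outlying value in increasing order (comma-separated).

0.019, 0.022, 0.557, 0.634

IQR = Q3 − Q1 = 0.321 − 0.210 = 0.111.
Lower fence = Q1 − 1.5·IQR = 0.210 − 0.1665 = 0.0435.
Upper fence = Q3 + 1.5·IQR = 0.321 + 0.1665 = 0.4875.
0.019 < 0.0435 → outlier.
0.022 < 0.0435 → outlier.
0.557 > 0.4875 → outlier.
0.634 > 0.4875 → outlier.
All remaining values lie within [0.0435, 0.4875].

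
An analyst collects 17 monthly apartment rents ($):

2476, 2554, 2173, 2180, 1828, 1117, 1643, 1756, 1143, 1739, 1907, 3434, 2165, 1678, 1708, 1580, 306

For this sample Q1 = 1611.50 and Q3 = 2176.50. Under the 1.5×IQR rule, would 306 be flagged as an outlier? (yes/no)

IQR = Q3 − Q1 = 2176.50 − 1611.50 = 565.00.
Lower fence = Q1 − 1.5·IQR = 1611.50 − 847.50 = 764.00.
Upper fence = Q3 + 1.5·IQR = 2176.50 + 847.50 = 3024.00.
306 lies below the lower fence.

yes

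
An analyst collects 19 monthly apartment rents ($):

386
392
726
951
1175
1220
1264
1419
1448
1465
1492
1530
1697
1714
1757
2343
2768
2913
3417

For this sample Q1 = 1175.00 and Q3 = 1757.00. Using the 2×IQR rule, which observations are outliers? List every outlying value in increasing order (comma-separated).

IQR = Q3 − Q1 = 1757.00 − 1175.00 = 582.00.
Lower fence = Q1 − 2·IQR = 1175.00 − 1164.00 = 11.00.
Upper fence = Q3 + 2·IQR = 1757.00 + 1164.00 = 2921.00.
3417 > 2921.00 → outlier.
All remaining values lie within [11.00, 2921.00].

3417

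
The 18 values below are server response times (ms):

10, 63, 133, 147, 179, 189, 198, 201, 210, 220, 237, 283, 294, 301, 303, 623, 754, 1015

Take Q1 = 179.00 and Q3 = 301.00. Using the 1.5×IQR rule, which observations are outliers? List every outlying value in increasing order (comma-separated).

IQR = Q3 − Q1 = 301.00 − 179.00 = 122.00.
Lower fence = Q1 − 1.5·IQR = 179.00 − 183.00 = -4.00.
Upper fence = Q3 + 1.5·IQR = 301.00 + 183.00 = 484.00.
623 > 484.00 → outlier.
754 > 484.00 → outlier.
1015 > 484.00 → outlier.
All remaining values lie within [-4.00, 484.00].

623, 754, 1015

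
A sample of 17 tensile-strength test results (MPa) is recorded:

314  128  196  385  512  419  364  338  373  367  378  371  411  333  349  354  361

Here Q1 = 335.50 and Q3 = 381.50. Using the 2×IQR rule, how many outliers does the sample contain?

3

IQR = 46.00; fences at 335.50 − 92.00 = 243.50 and 381.50 + 92.00 = 473.50.
Outside the cutoffs: 128, 196, 512.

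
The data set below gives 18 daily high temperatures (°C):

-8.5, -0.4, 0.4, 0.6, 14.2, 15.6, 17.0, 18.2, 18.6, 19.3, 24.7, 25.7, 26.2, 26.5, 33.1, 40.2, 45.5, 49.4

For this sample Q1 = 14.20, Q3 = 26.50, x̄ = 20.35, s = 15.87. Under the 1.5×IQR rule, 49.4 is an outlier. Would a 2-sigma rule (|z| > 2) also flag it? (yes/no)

z = (49.4 − 20.35) / 15.87 = 1.83.
|z| = 1.83 ≤ 2.

no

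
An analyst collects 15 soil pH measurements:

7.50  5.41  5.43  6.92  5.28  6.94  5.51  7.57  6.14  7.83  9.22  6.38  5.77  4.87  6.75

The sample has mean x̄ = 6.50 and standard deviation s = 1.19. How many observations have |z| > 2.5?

Cutoffs: x̄ ± 2.5s = [3.525, 9.475].
Every value lies within the cutoffs.

0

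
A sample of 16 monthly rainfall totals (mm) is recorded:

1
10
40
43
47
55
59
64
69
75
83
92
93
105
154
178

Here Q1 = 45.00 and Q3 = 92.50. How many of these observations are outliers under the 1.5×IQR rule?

IQR = 47.50; fences at 45.00 − 71.25 = -26.25 and 92.50 + 71.25 = 163.75.
Outside the cutoffs: 178.

1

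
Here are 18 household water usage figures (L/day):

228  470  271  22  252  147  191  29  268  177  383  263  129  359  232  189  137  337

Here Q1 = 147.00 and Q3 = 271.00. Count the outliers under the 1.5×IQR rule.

IQR = 124.00; fences at 147.00 − 186.00 = -39.00 and 271.00 + 186.00 = 457.00.
Outside the cutoffs: 470.

1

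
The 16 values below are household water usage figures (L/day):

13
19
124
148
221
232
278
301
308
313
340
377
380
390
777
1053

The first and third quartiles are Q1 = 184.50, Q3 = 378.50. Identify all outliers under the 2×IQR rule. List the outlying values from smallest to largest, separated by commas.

777, 1053

IQR = Q3 − Q1 = 378.50 − 184.50 = 194.00.
Lower fence = Q1 − 2·IQR = 184.50 − 388.00 = -203.50.
Upper fence = Q3 + 2·IQR = 378.50 + 388.00 = 766.50.
777 > 766.50 → outlier.
1053 > 766.50 → outlier.
All remaining values lie within [-203.50, 766.50].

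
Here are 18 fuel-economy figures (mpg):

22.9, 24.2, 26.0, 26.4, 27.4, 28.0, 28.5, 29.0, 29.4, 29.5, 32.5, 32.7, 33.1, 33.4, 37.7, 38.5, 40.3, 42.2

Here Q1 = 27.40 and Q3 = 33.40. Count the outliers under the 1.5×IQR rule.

IQR = 6.00; fences at 27.40 − 9.00 = 18.40 and 33.40 + 9.00 = 42.40.
Every value lies within the cutoffs.

0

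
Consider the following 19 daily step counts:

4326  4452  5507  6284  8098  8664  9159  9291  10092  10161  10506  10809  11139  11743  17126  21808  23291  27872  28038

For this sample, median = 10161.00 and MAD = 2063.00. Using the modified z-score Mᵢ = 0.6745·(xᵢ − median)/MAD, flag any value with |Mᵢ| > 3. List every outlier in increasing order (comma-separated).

21808, 23291, 27872, 28038

|Mᵢ| > 3 ⇔ |xᵢ − 10161.00| > 3·2063.00/0.6745 = 9175.69.
So outliers lie outside [985.31, 19336.69].
21808: M = 3.81 → outlier.
23291: M = 4.29 → outlier.
27872: M = 5.79 → outlier.
28038: M = 5.84 → outlier.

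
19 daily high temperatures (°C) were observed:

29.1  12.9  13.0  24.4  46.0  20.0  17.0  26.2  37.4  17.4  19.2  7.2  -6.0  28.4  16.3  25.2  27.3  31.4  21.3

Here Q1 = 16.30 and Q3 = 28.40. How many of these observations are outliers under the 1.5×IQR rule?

1

IQR = 12.10; fences at 16.30 − 18.15 = -1.85 and 28.40 + 18.15 = 46.55.
Outside the cutoffs: -6.0.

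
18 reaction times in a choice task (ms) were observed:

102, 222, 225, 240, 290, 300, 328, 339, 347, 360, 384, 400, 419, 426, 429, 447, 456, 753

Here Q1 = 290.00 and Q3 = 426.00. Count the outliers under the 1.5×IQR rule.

1

IQR = 136.00; fences at 290.00 − 204.00 = 86.00 and 426.00 + 204.00 = 630.00.
Outside the cutoffs: 753.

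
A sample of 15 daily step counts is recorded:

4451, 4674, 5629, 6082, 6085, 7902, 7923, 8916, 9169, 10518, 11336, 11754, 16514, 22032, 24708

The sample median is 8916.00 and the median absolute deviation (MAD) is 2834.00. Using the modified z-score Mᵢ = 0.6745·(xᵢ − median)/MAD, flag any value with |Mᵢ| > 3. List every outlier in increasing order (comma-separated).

|Mᵢ| > 3 ⇔ |xᵢ − 8916.00| > 3·2834.00/0.6745 = 12604.89.
So outliers lie outside [-3688.89, 21520.89].
22032: M = 3.12 → outlier.
24708: M = 3.76 → outlier.

22032, 24708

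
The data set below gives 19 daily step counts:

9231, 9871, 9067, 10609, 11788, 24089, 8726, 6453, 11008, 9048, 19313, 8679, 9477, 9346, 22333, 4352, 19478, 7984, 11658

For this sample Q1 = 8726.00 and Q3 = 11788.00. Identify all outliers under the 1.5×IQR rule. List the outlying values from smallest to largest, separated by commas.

IQR = Q3 − Q1 = 11788.00 − 8726.00 = 3062.00.
Lower fence = Q1 − 1.5·IQR = 8726.00 − 4593.00 = 4133.00.
Upper fence = Q3 + 1.5·IQR = 11788.00 + 4593.00 = 16381.00.
19313 > 16381.00 → outlier.
19478 > 16381.00 → outlier.
22333 > 16381.00 → outlier.
24089 > 16381.00 → outlier.
All remaining values lie within [4133.00, 16381.00].

19313, 19478, 22333, 24089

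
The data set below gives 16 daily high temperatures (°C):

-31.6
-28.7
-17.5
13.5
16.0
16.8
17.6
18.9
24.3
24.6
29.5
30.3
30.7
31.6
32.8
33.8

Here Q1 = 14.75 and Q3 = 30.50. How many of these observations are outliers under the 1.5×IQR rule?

3

IQR = 15.75; fences at 14.75 − 23.625 = -8.875 and 30.50 + 23.625 = 54.125.
Outside the cutoffs: -31.6, -28.7, -17.5.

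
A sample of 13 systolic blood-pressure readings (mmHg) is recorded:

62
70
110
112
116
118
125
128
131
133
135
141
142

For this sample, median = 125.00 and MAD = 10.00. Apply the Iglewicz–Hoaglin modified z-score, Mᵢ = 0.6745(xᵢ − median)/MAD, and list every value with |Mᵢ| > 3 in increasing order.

62, 70

|Mᵢ| > 3 ⇔ |xᵢ − 125.00| > 3·10.00/0.6745 = 44.48.
So outliers lie outside [80.52, 169.48].
62: M = -4.25 → outlier.
70: M = -3.71 → outlier.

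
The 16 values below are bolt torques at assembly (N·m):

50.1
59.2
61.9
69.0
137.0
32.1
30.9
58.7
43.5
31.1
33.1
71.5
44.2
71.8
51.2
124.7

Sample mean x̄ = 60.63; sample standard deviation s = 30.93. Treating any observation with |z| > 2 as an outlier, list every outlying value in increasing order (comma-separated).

Cutoffs at x̄ ± 2s: 60.63 ± 2·30.93 = [-1.23, 122.49].
124.7: z = 2.07, |z| > 2 → outlier.
137.0: z = 2.47, |z| > 2 → outlier.
Every other value lies within [-1.23, 122.49].

124.7, 137.0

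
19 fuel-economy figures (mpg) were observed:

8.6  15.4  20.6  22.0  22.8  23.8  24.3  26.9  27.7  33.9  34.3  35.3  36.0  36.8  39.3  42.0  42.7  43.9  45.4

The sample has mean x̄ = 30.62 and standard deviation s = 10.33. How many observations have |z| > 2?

Cutoffs: x̄ ± 2s = [9.96, 51.28].
Outside the cutoffs: 8.6.

1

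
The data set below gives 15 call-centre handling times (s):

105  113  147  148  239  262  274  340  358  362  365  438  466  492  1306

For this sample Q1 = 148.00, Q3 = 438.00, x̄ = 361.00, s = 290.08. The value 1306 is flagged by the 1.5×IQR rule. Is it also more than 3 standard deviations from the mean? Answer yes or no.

z = (1306 − 361.00) / 290.08 = 3.26.
|z| = 3.26 > 3.

yes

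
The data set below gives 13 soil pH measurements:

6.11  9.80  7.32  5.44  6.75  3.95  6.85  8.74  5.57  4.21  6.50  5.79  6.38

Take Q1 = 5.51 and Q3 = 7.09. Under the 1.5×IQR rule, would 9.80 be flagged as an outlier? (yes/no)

IQR = Q3 − Q1 = 7.09 − 5.51 = 1.58.
Lower fence = Q1 − 1.5·IQR = 5.51 − 2.37 = 3.14.
Upper fence = Q3 + 1.5·IQR = 7.09 + 2.37 = 9.46.
9.80 lies above the upper fence.

yes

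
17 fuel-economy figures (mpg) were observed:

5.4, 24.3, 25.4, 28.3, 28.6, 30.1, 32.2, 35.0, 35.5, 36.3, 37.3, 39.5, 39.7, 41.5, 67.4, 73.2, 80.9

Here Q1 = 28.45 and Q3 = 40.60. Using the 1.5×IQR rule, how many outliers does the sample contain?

IQR = 12.15; fences at 28.45 − 18.225 = 10.225 and 40.60 + 18.225 = 58.825.
Outside the cutoffs: 5.4, 67.4, 73.2, 80.9.

4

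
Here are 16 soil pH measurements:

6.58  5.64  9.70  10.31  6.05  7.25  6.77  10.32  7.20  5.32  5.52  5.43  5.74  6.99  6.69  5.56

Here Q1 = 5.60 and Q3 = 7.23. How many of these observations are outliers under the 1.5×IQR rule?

IQR = 1.63; fences at 5.60 − 2.445 = 3.155 and 7.23 + 2.445 = 9.675.
Outside the cutoffs: 9.70, 10.31, 10.32.

3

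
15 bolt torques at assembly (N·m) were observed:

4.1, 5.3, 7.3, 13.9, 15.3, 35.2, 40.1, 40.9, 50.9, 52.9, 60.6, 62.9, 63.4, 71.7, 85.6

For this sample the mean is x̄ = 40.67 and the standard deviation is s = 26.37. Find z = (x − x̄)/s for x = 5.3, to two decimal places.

z = (5.3 − 40.67) / 26.37 = -1.34.

-1.34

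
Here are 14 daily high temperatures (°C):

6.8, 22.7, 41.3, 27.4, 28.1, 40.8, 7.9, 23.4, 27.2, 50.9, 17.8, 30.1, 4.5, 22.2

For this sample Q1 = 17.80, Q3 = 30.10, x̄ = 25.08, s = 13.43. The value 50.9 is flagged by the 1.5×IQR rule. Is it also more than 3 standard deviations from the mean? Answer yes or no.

no

z = (50.9 − 25.08) / 13.43 = 1.92.
|z| = 1.92 ≤ 3.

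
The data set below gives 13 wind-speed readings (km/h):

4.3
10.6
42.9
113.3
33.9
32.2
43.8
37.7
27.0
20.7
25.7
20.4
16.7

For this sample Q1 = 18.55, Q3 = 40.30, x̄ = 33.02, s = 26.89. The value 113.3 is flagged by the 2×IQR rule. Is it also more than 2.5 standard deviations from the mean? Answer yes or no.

z = (113.3 − 33.02) / 26.89 = 2.99.
|z| = 2.99 > 2.5.

yes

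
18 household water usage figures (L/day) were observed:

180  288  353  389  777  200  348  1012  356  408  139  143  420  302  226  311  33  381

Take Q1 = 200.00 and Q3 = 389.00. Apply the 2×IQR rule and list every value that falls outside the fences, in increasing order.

IQR = Q3 − Q1 = 389.00 − 200.00 = 189.00.
Lower fence = Q1 − 2·IQR = 200.00 − 378.00 = -178.00.
Upper fence = Q3 + 2·IQR = 389.00 + 378.00 = 767.00.
777 > 767.00 → outlier.
1012 > 767.00 → outlier.
All remaining values lie within [-178.00, 767.00].

777, 1012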